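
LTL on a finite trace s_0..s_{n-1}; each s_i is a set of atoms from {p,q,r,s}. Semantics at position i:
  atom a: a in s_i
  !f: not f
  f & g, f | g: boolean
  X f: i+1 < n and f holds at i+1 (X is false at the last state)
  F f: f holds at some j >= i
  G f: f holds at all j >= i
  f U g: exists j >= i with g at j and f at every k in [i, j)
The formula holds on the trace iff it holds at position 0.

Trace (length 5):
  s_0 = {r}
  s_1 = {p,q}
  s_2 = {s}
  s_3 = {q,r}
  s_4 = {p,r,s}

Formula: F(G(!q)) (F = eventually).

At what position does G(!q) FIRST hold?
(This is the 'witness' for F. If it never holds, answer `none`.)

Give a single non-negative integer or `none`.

s_0={r}: G(!q)=False !q=True q=False
s_1={p,q}: G(!q)=False !q=False q=True
s_2={s}: G(!q)=False !q=True q=False
s_3={q,r}: G(!q)=False !q=False q=True
s_4={p,r,s}: G(!q)=True !q=True q=False
F(G(!q)) holds; first witness at position 4.

Answer: 4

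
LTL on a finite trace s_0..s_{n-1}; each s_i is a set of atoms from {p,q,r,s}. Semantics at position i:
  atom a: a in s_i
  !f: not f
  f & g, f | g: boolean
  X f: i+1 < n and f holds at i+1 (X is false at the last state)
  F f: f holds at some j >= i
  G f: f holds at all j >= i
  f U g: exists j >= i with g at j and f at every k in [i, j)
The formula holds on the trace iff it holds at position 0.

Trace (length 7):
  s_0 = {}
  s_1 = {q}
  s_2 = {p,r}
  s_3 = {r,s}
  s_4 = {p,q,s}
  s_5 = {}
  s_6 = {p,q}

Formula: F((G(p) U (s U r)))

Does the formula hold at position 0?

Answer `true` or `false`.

s_0={}: F((G(p) U (s U r)))=True (G(p) U (s U r))=False G(p)=False p=False (s U r)=False s=False r=False
s_1={q}: F((G(p) U (s U r)))=True (G(p) U (s U r))=False G(p)=False p=False (s U r)=False s=False r=False
s_2={p,r}: F((G(p) U (s U r)))=True (G(p) U (s U r))=True G(p)=False p=True (s U r)=True s=False r=True
s_3={r,s}: F((G(p) U (s U r)))=True (G(p) U (s U r))=True G(p)=False p=False (s U r)=True s=True r=True
s_4={p,q,s}: F((G(p) U (s U r)))=False (G(p) U (s U r))=False G(p)=False p=True (s U r)=False s=True r=False
s_5={}: F((G(p) U (s U r)))=False (G(p) U (s U r))=False G(p)=False p=False (s U r)=False s=False r=False
s_6={p,q}: F((G(p) U (s U r)))=False (G(p) U (s U r))=False G(p)=True p=True (s U r)=False s=False r=False

Answer: true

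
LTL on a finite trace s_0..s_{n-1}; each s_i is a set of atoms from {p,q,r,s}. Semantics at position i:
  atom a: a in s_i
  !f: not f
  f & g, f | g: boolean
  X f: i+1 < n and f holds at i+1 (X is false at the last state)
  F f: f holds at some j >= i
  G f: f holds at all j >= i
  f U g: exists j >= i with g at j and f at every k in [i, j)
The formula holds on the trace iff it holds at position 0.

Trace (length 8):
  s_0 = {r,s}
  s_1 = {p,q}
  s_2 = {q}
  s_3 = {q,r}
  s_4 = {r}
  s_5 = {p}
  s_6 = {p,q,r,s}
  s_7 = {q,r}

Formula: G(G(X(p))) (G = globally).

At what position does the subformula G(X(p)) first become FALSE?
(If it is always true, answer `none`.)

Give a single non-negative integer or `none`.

s_0={r,s}: G(X(p))=False X(p)=True p=False
s_1={p,q}: G(X(p))=False X(p)=False p=True
s_2={q}: G(X(p))=False X(p)=False p=False
s_3={q,r}: G(X(p))=False X(p)=False p=False
s_4={r}: G(X(p))=False X(p)=True p=False
s_5={p}: G(X(p))=False X(p)=True p=True
s_6={p,q,r,s}: G(X(p))=False X(p)=False p=True
s_7={q,r}: G(X(p))=False X(p)=False p=False
G(G(X(p))) holds globally = False
First violation at position 0.

Answer: 0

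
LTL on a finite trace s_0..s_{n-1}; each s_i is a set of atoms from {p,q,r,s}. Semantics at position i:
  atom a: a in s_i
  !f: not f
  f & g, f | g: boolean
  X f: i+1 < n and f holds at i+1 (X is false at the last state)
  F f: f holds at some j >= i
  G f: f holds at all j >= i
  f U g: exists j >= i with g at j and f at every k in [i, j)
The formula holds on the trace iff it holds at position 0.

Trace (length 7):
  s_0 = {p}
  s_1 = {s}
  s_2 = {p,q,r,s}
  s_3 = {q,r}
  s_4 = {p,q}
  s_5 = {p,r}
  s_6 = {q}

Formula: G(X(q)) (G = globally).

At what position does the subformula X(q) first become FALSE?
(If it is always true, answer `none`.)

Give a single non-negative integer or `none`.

Answer: 0

Derivation:
s_0={p}: X(q)=False q=False
s_1={s}: X(q)=True q=False
s_2={p,q,r,s}: X(q)=True q=True
s_3={q,r}: X(q)=True q=True
s_4={p,q}: X(q)=False q=True
s_5={p,r}: X(q)=True q=False
s_6={q}: X(q)=False q=True
G(X(q)) holds globally = False
First violation at position 0.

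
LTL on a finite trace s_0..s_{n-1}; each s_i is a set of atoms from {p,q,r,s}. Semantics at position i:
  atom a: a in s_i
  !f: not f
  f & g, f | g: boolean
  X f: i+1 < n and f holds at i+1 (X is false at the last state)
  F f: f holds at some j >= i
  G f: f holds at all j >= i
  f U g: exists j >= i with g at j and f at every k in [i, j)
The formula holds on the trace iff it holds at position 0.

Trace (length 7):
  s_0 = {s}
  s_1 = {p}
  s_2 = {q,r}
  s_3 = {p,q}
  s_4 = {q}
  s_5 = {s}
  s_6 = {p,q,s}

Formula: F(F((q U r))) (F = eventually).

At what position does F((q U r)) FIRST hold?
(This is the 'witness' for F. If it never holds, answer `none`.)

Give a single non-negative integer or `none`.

s_0={s}: F((q U r))=True (q U r)=False q=False r=False
s_1={p}: F((q U r))=True (q U r)=False q=False r=False
s_2={q,r}: F((q U r))=True (q U r)=True q=True r=True
s_3={p,q}: F((q U r))=False (q U r)=False q=True r=False
s_4={q}: F((q U r))=False (q U r)=False q=True r=False
s_5={s}: F((q U r))=False (q U r)=False q=False r=False
s_6={p,q,s}: F((q U r))=False (q U r)=False q=True r=False
F(F((q U r))) holds; first witness at position 0.

Answer: 0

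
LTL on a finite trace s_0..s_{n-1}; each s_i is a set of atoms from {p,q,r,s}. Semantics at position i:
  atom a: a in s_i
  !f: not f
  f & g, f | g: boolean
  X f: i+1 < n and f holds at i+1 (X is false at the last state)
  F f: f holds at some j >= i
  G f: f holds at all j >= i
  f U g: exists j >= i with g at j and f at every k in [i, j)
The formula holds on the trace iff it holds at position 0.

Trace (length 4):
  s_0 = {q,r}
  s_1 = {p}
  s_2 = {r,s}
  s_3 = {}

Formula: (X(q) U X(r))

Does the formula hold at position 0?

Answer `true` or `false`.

s_0={q,r}: (X(q) U X(r))=False X(q)=False q=True X(r)=False r=True
s_1={p}: (X(q) U X(r))=True X(q)=False q=False X(r)=True r=False
s_2={r,s}: (X(q) U X(r))=False X(q)=False q=False X(r)=False r=True
s_3={}: (X(q) U X(r))=False X(q)=False q=False X(r)=False r=False

Answer: false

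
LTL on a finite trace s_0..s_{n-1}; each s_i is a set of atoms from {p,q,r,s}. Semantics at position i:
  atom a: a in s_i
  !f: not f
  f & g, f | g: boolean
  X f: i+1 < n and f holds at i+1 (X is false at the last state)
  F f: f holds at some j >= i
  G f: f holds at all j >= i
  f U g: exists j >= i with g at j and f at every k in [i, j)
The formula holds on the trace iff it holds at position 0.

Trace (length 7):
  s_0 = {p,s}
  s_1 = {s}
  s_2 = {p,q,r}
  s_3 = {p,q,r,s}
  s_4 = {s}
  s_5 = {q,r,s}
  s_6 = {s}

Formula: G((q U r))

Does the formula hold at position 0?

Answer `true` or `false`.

Answer: false

Derivation:
s_0={p,s}: G((q U r))=False (q U r)=False q=False r=False
s_1={s}: G((q U r))=False (q U r)=False q=False r=False
s_2={p,q,r}: G((q U r))=False (q U r)=True q=True r=True
s_3={p,q,r,s}: G((q U r))=False (q U r)=True q=True r=True
s_4={s}: G((q U r))=False (q U r)=False q=False r=False
s_5={q,r,s}: G((q U r))=False (q U r)=True q=True r=True
s_6={s}: G((q U r))=False (q U r)=False q=False r=False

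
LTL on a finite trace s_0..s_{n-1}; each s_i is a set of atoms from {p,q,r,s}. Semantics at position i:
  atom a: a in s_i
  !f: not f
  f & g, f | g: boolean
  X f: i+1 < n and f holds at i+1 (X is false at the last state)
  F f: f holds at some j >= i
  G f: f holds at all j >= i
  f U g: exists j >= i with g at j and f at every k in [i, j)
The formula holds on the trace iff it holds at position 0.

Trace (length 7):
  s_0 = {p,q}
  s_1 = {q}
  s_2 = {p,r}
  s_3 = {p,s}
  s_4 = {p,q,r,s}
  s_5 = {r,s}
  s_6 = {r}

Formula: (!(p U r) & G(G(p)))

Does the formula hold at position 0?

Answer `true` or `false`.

s_0={p,q}: (!(p U r) & G(G(p)))=False !(p U r)=True (p U r)=False p=True r=False G(G(p))=False G(p)=False
s_1={q}: (!(p U r) & G(G(p)))=False !(p U r)=True (p U r)=False p=False r=False G(G(p))=False G(p)=False
s_2={p,r}: (!(p U r) & G(G(p)))=False !(p U r)=False (p U r)=True p=True r=True G(G(p))=False G(p)=False
s_3={p,s}: (!(p U r) & G(G(p)))=False !(p U r)=False (p U r)=True p=True r=False G(G(p))=False G(p)=False
s_4={p,q,r,s}: (!(p U r) & G(G(p)))=False !(p U r)=False (p U r)=True p=True r=True G(G(p))=False G(p)=False
s_5={r,s}: (!(p U r) & G(G(p)))=False !(p U r)=False (p U r)=True p=False r=True G(G(p))=False G(p)=False
s_6={r}: (!(p U r) & G(G(p)))=False !(p U r)=False (p U r)=True p=False r=True G(G(p))=False G(p)=False

Answer: false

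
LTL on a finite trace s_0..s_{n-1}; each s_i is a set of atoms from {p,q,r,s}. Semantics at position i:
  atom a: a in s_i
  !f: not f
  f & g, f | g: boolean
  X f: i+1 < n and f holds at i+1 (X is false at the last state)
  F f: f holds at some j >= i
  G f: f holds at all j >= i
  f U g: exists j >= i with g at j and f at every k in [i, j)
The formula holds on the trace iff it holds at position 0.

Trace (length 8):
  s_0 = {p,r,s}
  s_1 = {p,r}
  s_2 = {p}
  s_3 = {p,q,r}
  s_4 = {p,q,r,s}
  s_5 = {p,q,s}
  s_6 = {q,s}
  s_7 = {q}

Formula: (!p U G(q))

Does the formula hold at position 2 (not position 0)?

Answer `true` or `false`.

Answer: false

Derivation:
s_0={p,r,s}: (!p U G(q))=False !p=False p=True G(q)=False q=False
s_1={p,r}: (!p U G(q))=False !p=False p=True G(q)=False q=False
s_2={p}: (!p U G(q))=False !p=False p=True G(q)=False q=False
s_3={p,q,r}: (!p U G(q))=True !p=False p=True G(q)=True q=True
s_4={p,q,r,s}: (!p U G(q))=True !p=False p=True G(q)=True q=True
s_5={p,q,s}: (!p U G(q))=True !p=False p=True G(q)=True q=True
s_6={q,s}: (!p U G(q))=True !p=True p=False G(q)=True q=True
s_7={q}: (!p U G(q))=True !p=True p=False G(q)=True q=True
Evaluating at position 2: result = False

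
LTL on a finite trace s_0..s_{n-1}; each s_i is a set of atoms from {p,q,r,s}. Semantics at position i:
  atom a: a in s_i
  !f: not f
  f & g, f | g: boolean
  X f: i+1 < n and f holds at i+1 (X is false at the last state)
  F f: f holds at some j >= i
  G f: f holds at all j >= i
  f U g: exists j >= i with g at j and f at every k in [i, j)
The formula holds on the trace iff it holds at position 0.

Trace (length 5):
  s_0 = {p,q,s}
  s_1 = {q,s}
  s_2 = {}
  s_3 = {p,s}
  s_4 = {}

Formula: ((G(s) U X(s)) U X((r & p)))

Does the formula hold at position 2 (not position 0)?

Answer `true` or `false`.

s_0={p,q,s}: ((G(s) U X(s)) U X((r & p)))=False (G(s) U X(s))=True G(s)=False s=True X(s)=True X((r & p))=False (r & p)=False r=False p=True
s_1={q,s}: ((G(s) U X(s)) U X((r & p)))=False (G(s) U X(s))=False G(s)=False s=True X(s)=False X((r & p))=False (r & p)=False r=False p=False
s_2={}: ((G(s) U X(s)) U X((r & p)))=False (G(s) U X(s))=True G(s)=False s=False X(s)=True X((r & p))=False (r & p)=False r=False p=False
s_3={p,s}: ((G(s) U X(s)) U X((r & p)))=False (G(s) U X(s))=False G(s)=False s=True X(s)=False X((r & p))=False (r & p)=False r=False p=True
s_4={}: ((G(s) U X(s)) U X((r & p)))=False (G(s) U X(s))=False G(s)=False s=False X(s)=False X((r & p))=False (r & p)=False r=False p=False
Evaluating at position 2: result = False

Answer: false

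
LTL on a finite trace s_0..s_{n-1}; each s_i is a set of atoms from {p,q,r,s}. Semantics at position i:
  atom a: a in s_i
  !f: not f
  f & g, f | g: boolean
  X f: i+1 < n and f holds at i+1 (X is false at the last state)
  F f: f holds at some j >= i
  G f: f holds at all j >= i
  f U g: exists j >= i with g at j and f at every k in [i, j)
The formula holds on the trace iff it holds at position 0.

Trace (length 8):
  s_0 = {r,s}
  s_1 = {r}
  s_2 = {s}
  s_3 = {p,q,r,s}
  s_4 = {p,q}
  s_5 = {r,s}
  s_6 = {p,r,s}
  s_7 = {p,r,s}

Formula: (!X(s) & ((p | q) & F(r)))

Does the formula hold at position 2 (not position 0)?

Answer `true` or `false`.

Answer: false

Derivation:
s_0={r,s}: (!X(s) & ((p | q) & F(r)))=False !X(s)=True X(s)=False s=True ((p | q) & F(r))=False (p | q)=False p=False q=False F(r)=True r=True
s_1={r}: (!X(s) & ((p | q) & F(r)))=False !X(s)=False X(s)=True s=False ((p | q) & F(r))=False (p | q)=False p=False q=False F(r)=True r=True
s_2={s}: (!X(s) & ((p | q) & F(r)))=False !X(s)=False X(s)=True s=True ((p | q) & F(r))=False (p | q)=False p=False q=False F(r)=True r=False
s_3={p,q,r,s}: (!X(s) & ((p | q) & F(r)))=True !X(s)=True X(s)=False s=True ((p | q) & F(r))=True (p | q)=True p=True q=True F(r)=True r=True
s_4={p,q}: (!X(s) & ((p | q) & F(r)))=False !X(s)=False X(s)=True s=False ((p | q) & F(r))=True (p | q)=True p=True q=True F(r)=True r=False
s_5={r,s}: (!X(s) & ((p | q) & F(r)))=False !X(s)=False X(s)=True s=True ((p | q) & F(r))=False (p | q)=False p=False q=False F(r)=True r=True
s_6={p,r,s}: (!X(s) & ((p | q) & F(r)))=False !X(s)=False X(s)=True s=True ((p | q) & F(r))=True (p | q)=True p=True q=False F(r)=True r=True
s_7={p,r,s}: (!X(s) & ((p | q) & F(r)))=True !X(s)=True X(s)=False s=True ((p | q) & F(r))=True (p | q)=True p=True q=False F(r)=True r=True
Evaluating at position 2: result = False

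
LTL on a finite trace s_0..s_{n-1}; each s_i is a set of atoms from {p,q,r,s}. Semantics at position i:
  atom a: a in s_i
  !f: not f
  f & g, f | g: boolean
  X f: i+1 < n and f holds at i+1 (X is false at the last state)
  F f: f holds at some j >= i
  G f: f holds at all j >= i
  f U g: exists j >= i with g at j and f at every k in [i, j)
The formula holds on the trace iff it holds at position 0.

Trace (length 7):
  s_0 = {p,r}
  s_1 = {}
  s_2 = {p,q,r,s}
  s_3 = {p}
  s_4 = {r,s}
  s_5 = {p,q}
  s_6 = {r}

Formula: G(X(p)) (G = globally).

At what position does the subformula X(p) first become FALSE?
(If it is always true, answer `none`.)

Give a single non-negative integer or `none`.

Answer: 0

Derivation:
s_0={p,r}: X(p)=False p=True
s_1={}: X(p)=True p=False
s_2={p,q,r,s}: X(p)=True p=True
s_3={p}: X(p)=False p=True
s_4={r,s}: X(p)=True p=False
s_5={p,q}: X(p)=False p=True
s_6={r}: X(p)=False p=False
G(X(p)) holds globally = False
First violation at position 0.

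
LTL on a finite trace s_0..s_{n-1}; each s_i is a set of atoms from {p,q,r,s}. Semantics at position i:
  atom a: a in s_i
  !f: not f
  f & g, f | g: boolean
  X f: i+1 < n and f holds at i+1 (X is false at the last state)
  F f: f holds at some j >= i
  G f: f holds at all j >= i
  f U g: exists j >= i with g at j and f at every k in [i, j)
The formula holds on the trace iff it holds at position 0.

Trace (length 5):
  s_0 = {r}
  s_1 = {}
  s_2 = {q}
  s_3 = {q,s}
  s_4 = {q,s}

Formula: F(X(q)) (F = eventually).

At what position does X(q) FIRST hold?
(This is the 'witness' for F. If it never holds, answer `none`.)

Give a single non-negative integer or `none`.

Answer: 1

Derivation:
s_0={r}: X(q)=False q=False
s_1={}: X(q)=True q=False
s_2={q}: X(q)=True q=True
s_3={q,s}: X(q)=True q=True
s_4={q,s}: X(q)=False q=True
F(X(q)) holds; first witness at position 1.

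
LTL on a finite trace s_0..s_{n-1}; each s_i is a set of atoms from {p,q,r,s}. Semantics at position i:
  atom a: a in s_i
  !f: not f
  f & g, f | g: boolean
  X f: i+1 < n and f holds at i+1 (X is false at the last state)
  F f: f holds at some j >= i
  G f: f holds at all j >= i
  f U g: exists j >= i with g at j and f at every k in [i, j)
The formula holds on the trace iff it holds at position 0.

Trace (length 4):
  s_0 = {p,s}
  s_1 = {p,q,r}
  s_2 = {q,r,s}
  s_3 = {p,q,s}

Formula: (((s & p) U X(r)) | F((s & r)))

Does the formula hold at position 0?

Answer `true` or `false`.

Answer: true

Derivation:
s_0={p,s}: (((s & p) U X(r)) | F((s & r)))=True ((s & p) U X(r))=True (s & p)=True s=True p=True X(r)=True r=False F((s & r))=True (s & r)=False
s_1={p,q,r}: (((s & p) U X(r)) | F((s & r)))=True ((s & p) U X(r))=True (s & p)=False s=False p=True X(r)=True r=True F((s & r))=True (s & r)=False
s_2={q,r,s}: (((s & p) U X(r)) | F((s & r)))=True ((s & p) U X(r))=False (s & p)=False s=True p=False X(r)=False r=True F((s & r))=True (s & r)=True
s_3={p,q,s}: (((s & p) U X(r)) | F((s & r)))=False ((s & p) U X(r))=False (s & p)=True s=True p=True X(r)=False r=False F((s & r))=False (s & r)=False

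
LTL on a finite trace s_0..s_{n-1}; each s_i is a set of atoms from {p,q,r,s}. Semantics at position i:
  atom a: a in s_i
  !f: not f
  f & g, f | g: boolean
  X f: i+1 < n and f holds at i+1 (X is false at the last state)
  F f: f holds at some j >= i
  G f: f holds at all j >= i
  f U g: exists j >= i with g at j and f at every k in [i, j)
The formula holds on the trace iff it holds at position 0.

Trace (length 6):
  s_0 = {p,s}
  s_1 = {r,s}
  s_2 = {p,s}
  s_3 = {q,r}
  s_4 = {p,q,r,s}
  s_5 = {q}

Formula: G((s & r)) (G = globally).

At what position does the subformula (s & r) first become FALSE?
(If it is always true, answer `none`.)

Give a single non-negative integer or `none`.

Answer: 0

Derivation:
s_0={p,s}: (s & r)=False s=True r=False
s_1={r,s}: (s & r)=True s=True r=True
s_2={p,s}: (s & r)=False s=True r=False
s_3={q,r}: (s & r)=False s=False r=True
s_4={p,q,r,s}: (s & r)=True s=True r=True
s_5={q}: (s & r)=False s=False r=False
G((s & r)) holds globally = False
First violation at position 0.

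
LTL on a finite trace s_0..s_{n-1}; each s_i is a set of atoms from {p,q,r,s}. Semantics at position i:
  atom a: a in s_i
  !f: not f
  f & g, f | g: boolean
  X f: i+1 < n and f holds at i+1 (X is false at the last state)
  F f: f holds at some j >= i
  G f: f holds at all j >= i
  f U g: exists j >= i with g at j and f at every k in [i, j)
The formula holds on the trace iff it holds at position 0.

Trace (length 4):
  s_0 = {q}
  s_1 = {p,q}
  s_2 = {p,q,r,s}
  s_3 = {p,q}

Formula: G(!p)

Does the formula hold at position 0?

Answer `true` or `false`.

Answer: false

Derivation:
s_0={q}: G(!p)=False !p=True p=False
s_1={p,q}: G(!p)=False !p=False p=True
s_2={p,q,r,s}: G(!p)=False !p=False p=True
s_3={p,q}: G(!p)=False !p=False p=True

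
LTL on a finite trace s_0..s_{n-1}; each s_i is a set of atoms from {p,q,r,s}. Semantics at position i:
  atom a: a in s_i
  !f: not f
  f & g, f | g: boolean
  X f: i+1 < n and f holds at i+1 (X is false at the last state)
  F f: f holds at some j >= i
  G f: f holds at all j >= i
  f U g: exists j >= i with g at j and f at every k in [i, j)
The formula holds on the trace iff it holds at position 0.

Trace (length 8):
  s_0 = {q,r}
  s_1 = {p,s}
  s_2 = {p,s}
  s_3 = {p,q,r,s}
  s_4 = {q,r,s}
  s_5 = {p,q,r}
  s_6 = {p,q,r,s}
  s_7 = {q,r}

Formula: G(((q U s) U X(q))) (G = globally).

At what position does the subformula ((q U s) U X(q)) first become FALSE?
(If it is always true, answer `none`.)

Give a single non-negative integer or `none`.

Answer: 7

Derivation:
s_0={q,r}: ((q U s) U X(q))=True (q U s)=True q=True s=False X(q)=False
s_1={p,s}: ((q U s) U X(q))=True (q U s)=True q=False s=True X(q)=False
s_2={p,s}: ((q U s) U X(q))=True (q U s)=True q=False s=True X(q)=True
s_3={p,q,r,s}: ((q U s) U X(q))=True (q U s)=True q=True s=True X(q)=True
s_4={q,r,s}: ((q U s) U X(q))=True (q U s)=True q=True s=True X(q)=True
s_5={p,q,r}: ((q U s) U X(q))=True (q U s)=True q=True s=False X(q)=True
s_6={p,q,r,s}: ((q U s) U X(q))=True (q U s)=True q=True s=True X(q)=True
s_7={q,r}: ((q U s) U X(q))=False (q U s)=False q=True s=False X(q)=False
G(((q U s) U X(q))) holds globally = False
First violation at position 7.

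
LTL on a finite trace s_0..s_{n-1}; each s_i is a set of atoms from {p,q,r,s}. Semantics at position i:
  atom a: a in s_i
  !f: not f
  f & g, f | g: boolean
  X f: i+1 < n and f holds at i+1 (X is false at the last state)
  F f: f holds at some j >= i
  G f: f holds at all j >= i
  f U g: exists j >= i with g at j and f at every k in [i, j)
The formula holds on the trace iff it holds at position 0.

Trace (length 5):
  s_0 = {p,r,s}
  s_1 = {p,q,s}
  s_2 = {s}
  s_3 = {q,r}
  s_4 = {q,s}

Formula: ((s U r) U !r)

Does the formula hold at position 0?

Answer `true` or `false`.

Answer: true

Derivation:
s_0={p,r,s}: ((s U r) U !r)=True (s U r)=True s=True r=True !r=False
s_1={p,q,s}: ((s U r) U !r)=True (s U r)=True s=True r=False !r=True
s_2={s}: ((s U r) U !r)=True (s U r)=True s=True r=False !r=True
s_3={q,r}: ((s U r) U !r)=True (s U r)=True s=False r=True !r=False
s_4={q,s}: ((s U r) U !r)=True (s U r)=False s=True r=False !r=True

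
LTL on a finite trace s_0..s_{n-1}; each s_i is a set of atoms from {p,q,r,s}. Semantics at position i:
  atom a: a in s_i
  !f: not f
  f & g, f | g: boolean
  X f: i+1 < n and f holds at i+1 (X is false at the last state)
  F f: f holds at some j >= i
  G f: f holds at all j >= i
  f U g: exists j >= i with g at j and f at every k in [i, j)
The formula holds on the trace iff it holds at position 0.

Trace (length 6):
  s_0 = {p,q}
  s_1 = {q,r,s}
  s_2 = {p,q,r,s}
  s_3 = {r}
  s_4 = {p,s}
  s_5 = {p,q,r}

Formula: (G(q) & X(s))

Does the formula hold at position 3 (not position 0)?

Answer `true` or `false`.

s_0={p,q}: (G(q) & X(s))=False G(q)=False q=True X(s)=True s=False
s_1={q,r,s}: (G(q) & X(s))=False G(q)=False q=True X(s)=True s=True
s_2={p,q,r,s}: (G(q) & X(s))=False G(q)=False q=True X(s)=False s=True
s_3={r}: (G(q) & X(s))=False G(q)=False q=False X(s)=True s=False
s_4={p,s}: (G(q) & X(s))=False G(q)=False q=False X(s)=False s=True
s_5={p,q,r}: (G(q) & X(s))=False G(q)=True q=True X(s)=False s=False
Evaluating at position 3: result = False

Answer: false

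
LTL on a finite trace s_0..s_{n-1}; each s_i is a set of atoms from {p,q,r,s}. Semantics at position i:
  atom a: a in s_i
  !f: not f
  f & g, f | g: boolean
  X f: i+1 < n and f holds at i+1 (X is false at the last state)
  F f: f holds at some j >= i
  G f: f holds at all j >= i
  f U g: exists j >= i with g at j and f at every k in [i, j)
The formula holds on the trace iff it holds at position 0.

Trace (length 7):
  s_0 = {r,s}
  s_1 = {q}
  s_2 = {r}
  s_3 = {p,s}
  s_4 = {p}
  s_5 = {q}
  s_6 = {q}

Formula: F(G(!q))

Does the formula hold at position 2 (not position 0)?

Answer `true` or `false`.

Answer: false

Derivation:
s_0={r,s}: F(G(!q))=False G(!q)=False !q=True q=False
s_1={q}: F(G(!q))=False G(!q)=False !q=False q=True
s_2={r}: F(G(!q))=False G(!q)=False !q=True q=False
s_3={p,s}: F(G(!q))=False G(!q)=False !q=True q=False
s_4={p}: F(G(!q))=False G(!q)=False !q=True q=False
s_5={q}: F(G(!q))=False G(!q)=False !q=False q=True
s_6={q}: F(G(!q))=False G(!q)=False !q=False q=True
Evaluating at position 2: result = False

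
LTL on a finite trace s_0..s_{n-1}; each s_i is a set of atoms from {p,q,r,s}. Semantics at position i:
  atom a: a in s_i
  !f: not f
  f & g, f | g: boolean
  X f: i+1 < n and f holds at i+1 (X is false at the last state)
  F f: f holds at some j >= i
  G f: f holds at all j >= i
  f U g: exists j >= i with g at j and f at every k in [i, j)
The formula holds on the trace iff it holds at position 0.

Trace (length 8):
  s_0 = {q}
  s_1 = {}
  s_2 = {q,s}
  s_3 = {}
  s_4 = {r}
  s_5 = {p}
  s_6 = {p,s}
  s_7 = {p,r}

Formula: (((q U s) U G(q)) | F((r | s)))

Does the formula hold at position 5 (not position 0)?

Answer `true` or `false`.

s_0={q}: (((q U s) U G(q)) | F((r | s)))=True ((q U s) U G(q))=False (q U s)=False q=True s=False G(q)=False F((r | s))=True (r | s)=False r=False
s_1={}: (((q U s) U G(q)) | F((r | s)))=True ((q U s) U G(q))=False (q U s)=False q=False s=False G(q)=False F((r | s))=True (r | s)=False r=False
s_2={q,s}: (((q U s) U G(q)) | F((r | s)))=True ((q U s) U G(q))=False (q U s)=True q=True s=True G(q)=False F((r | s))=True (r | s)=True r=False
s_3={}: (((q U s) U G(q)) | F((r | s)))=True ((q U s) U G(q))=False (q U s)=False q=False s=False G(q)=False F((r | s))=True (r | s)=False r=False
s_4={r}: (((q U s) U G(q)) | F((r | s)))=True ((q U s) U G(q))=False (q U s)=False q=False s=False G(q)=False F((r | s))=True (r | s)=True r=True
s_5={p}: (((q U s) U G(q)) | F((r | s)))=True ((q U s) U G(q))=False (q U s)=False q=False s=False G(q)=False F((r | s))=True (r | s)=False r=False
s_6={p,s}: (((q U s) U G(q)) | F((r | s)))=True ((q U s) U G(q))=False (q U s)=True q=False s=True G(q)=False F((r | s))=True (r | s)=True r=False
s_7={p,r}: (((q U s) U G(q)) | F((r | s)))=True ((q U s) U G(q))=False (q U s)=False q=False s=False G(q)=False F((r | s))=True (r | s)=True r=True
Evaluating at position 5: result = True

Answer: true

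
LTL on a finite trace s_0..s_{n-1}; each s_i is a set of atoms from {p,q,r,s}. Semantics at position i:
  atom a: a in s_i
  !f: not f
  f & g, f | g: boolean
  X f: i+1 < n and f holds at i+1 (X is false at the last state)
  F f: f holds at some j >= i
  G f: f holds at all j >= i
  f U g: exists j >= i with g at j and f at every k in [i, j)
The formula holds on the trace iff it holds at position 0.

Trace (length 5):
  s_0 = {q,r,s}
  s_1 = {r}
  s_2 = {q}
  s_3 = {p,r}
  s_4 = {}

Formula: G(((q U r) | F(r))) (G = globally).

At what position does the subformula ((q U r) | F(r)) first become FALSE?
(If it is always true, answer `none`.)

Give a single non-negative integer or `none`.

s_0={q,r,s}: ((q U r) | F(r))=True (q U r)=True q=True r=True F(r)=True
s_1={r}: ((q U r) | F(r))=True (q U r)=True q=False r=True F(r)=True
s_2={q}: ((q U r) | F(r))=True (q U r)=True q=True r=False F(r)=True
s_3={p,r}: ((q U r) | F(r))=True (q U r)=True q=False r=True F(r)=True
s_4={}: ((q U r) | F(r))=False (q U r)=False q=False r=False F(r)=False
G(((q U r) | F(r))) holds globally = False
First violation at position 4.

Answer: 4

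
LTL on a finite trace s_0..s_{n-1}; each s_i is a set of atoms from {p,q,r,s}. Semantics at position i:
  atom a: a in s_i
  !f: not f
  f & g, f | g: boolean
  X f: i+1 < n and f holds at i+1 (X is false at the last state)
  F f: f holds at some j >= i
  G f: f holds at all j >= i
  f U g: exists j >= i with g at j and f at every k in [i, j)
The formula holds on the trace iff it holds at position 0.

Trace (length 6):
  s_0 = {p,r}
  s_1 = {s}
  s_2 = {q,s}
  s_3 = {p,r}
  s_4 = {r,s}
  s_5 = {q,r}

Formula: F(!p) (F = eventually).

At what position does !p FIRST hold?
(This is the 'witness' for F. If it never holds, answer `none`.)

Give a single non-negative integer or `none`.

Answer: 1

Derivation:
s_0={p,r}: !p=False p=True
s_1={s}: !p=True p=False
s_2={q,s}: !p=True p=False
s_3={p,r}: !p=False p=True
s_4={r,s}: !p=True p=False
s_5={q,r}: !p=True p=False
F(!p) holds; first witness at position 1.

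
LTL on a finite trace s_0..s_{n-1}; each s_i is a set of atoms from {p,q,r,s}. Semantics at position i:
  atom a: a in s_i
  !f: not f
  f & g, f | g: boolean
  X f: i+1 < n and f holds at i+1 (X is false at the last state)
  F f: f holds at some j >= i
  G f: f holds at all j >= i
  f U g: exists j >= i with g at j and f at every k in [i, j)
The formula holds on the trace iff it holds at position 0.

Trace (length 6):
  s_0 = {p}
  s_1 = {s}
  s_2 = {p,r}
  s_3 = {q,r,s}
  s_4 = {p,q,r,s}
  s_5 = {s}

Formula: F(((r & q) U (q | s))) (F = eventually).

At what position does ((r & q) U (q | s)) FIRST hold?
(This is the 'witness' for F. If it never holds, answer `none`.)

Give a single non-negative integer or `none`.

s_0={p}: ((r & q) U (q | s))=False (r & q)=False r=False q=False (q | s)=False s=False
s_1={s}: ((r & q) U (q | s))=True (r & q)=False r=False q=False (q | s)=True s=True
s_2={p,r}: ((r & q) U (q | s))=False (r & q)=False r=True q=False (q | s)=False s=False
s_3={q,r,s}: ((r & q) U (q | s))=True (r & q)=True r=True q=True (q | s)=True s=True
s_4={p,q,r,s}: ((r & q) U (q | s))=True (r & q)=True r=True q=True (q | s)=True s=True
s_5={s}: ((r & q) U (q | s))=True (r & q)=False r=False q=False (q | s)=True s=True
F(((r & q) U (q | s))) holds; first witness at position 1.

Answer: 1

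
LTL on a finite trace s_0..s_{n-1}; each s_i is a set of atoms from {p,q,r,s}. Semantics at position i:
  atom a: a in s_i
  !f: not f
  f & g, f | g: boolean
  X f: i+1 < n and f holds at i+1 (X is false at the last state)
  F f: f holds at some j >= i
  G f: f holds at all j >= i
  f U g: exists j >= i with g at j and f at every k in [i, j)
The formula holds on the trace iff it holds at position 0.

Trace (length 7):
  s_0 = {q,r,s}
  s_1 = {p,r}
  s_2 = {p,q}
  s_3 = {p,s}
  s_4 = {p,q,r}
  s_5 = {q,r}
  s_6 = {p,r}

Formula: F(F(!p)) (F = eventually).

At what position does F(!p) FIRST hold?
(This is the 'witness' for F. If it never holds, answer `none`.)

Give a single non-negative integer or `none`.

s_0={q,r,s}: F(!p)=True !p=True p=False
s_1={p,r}: F(!p)=True !p=False p=True
s_2={p,q}: F(!p)=True !p=False p=True
s_3={p,s}: F(!p)=True !p=False p=True
s_4={p,q,r}: F(!p)=True !p=False p=True
s_5={q,r}: F(!p)=True !p=True p=False
s_6={p,r}: F(!p)=False !p=False p=True
F(F(!p)) holds; first witness at position 0.

Answer: 0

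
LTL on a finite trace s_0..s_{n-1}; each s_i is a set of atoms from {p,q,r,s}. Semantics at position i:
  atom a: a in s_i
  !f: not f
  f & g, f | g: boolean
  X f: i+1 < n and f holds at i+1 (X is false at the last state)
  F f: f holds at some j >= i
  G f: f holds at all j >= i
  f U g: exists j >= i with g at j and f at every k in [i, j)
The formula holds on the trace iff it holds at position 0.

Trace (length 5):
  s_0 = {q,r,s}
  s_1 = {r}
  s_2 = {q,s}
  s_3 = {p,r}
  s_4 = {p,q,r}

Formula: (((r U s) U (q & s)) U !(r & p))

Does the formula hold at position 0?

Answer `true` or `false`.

Answer: true

Derivation:
s_0={q,r,s}: (((r U s) U (q & s)) U !(r & p))=True ((r U s) U (q & s))=True (r U s)=True r=True s=True (q & s)=True q=True !(r & p)=True (r & p)=False p=False
s_1={r}: (((r U s) U (q & s)) U !(r & p))=True ((r U s) U (q & s))=True (r U s)=True r=True s=False (q & s)=False q=False !(r & p)=True (r & p)=False p=False
s_2={q,s}: (((r U s) U (q & s)) U !(r & p))=True ((r U s) U (q & s))=True (r U s)=True r=False s=True (q & s)=True q=True !(r & p)=True (r & p)=False p=False
s_3={p,r}: (((r U s) U (q & s)) U !(r & p))=False ((r U s) U (q & s))=False (r U s)=False r=True s=False (q & s)=False q=False !(r & p)=False (r & p)=True p=True
s_4={p,q,r}: (((r U s) U (q & s)) U !(r & p))=False ((r U s) U (q & s))=False (r U s)=False r=True s=False (q & s)=False q=True !(r & p)=False (r & p)=True p=True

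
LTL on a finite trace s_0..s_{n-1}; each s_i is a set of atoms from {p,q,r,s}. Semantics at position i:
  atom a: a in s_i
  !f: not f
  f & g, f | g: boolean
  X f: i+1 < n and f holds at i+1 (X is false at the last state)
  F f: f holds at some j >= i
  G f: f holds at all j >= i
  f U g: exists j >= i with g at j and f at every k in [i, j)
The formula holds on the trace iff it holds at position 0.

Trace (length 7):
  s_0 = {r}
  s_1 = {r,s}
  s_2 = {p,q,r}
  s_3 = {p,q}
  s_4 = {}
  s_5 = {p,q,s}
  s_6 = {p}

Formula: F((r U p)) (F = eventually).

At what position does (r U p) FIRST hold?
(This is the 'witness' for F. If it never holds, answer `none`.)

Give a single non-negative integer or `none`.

Answer: 0

Derivation:
s_0={r}: (r U p)=True r=True p=False
s_1={r,s}: (r U p)=True r=True p=False
s_2={p,q,r}: (r U p)=True r=True p=True
s_3={p,q}: (r U p)=True r=False p=True
s_4={}: (r U p)=False r=False p=False
s_5={p,q,s}: (r U p)=True r=False p=True
s_6={p}: (r U p)=True r=False p=True
F((r U p)) holds; first witness at position 0.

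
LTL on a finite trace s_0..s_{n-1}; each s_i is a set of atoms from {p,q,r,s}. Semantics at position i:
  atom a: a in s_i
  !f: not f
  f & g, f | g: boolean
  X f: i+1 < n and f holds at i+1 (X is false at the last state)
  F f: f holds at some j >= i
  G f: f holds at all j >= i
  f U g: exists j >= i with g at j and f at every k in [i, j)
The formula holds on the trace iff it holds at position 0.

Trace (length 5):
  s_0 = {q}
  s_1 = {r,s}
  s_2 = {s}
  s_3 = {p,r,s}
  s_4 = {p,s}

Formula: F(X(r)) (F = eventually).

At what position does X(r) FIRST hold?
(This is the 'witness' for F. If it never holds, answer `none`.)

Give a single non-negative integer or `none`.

s_0={q}: X(r)=True r=False
s_1={r,s}: X(r)=False r=True
s_2={s}: X(r)=True r=False
s_3={p,r,s}: X(r)=False r=True
s_4={p,s}: X(r)=False r=False
F(X(r)) holds; first witness at position 0.

Answer: 0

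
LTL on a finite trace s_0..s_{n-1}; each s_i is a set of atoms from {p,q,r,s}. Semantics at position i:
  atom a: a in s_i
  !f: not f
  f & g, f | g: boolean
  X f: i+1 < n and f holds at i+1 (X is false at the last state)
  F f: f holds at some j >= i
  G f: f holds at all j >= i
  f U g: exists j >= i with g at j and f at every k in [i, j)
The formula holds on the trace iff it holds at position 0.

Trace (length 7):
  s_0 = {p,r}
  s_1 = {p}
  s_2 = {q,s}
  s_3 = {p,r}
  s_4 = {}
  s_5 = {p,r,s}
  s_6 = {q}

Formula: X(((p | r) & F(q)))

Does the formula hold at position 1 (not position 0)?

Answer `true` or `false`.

s_0={p,r}: X(((p | r) & F(q)))=True ((p | r) & F(q))=True (p | r)=True p=True r=True F(q)=True q=False
s_1={p}: X(((p | r) & F(q)))=False ((p | r) & F(q))=True (p | r)=True p=True r=False F(q)=True q=False
s_2={q,s}: X(((p | r) & F(q)))=True ((p | r) & F(q))=False (p | r)=False p=False r=False F(q)=True q=True
s_3={p,r}: X(((p | r) & F(q)))=False ((p | r) & F(q))=True (p | r)=True p=True r=True F(q)=True q=False
s_4={}: X(((p | r) & F(q)))=True ((p | r) & F(q))=False (p | r)=False p=False r=False F(q)=True q=False
s_5={p,r,s}: X(((p | r) & F(q)))=False ((p | r) & F(q))=True (p | r)=True p=True r=True F(q)=True q=False
s_6={q}: X(((p | r) & F(q)))=False ((p | r) & F(q))=False (p | r)=False p=False r=False F(q)=True q=True
Evaluating at position 1: result = False

Answer: false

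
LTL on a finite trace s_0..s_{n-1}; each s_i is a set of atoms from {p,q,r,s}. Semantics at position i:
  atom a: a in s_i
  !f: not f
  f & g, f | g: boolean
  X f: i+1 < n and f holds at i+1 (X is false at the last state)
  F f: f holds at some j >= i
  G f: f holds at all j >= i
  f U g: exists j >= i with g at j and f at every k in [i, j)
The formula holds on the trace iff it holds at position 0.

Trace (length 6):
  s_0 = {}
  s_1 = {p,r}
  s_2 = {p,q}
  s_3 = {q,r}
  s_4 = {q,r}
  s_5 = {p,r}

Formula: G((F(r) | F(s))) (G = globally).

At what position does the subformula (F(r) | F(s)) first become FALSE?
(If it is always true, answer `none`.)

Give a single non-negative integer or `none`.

s_0={}: (F(r) | F(s))=True F(r)=True r=False F(s)=False s=False
s_1={p,r}: (F(r) | F(s))=True F(r)=True r=True F(s)=False s=False
s_2={p,q}: (F(r) | F(s))=True F(r)=True r=False F(s)=False s=False
s_3={q,r}: (F(r) | F(s))=True F(r)=True r=True F(s)=False s=False
s_4={q,r}: (F(r) | F(s))=True F(r)=True r=True F(s)=False s=False
s_5={p,r}: (F(r) | F(s))=True F(r)=True r=True F(s)=False s=False
G((F(r) | F(s))) holds globally = True
No violation — formula holds at every position.

Answer: none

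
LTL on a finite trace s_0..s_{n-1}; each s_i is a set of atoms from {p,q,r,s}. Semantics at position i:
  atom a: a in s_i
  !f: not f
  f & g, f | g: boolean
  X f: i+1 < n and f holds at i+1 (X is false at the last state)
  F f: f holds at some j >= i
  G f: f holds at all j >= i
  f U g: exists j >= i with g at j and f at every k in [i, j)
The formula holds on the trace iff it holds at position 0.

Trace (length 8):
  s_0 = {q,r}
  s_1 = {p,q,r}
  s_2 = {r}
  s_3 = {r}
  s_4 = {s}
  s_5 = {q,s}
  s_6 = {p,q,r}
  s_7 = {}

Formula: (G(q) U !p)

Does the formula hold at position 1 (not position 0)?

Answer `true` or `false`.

Answer: false

Derivation:
s_0={q,r}: (G(q) U !p)=True G(q)=False q=True !p=True p=False
s_1={p,q,r}: (G(q) U !p)=False G(q)=False q=True !p=False p=True
s_2={r}: (G(q) U !p)=True G(q)=False q=False !p=True p=False
s_3={r}: (G(q) U !p)=True G(q)=False q=False !p=True p=False
s_4={s}: (G(q) U !p)=True G(q)=False q=False !p=True p=False
s_5={q,s}: (G(q) U !p)=True G(q)=False q=True !p=True p=False
s_6={p,q,r}: (G(q) U !p)=False G(q)=False q=True !p=False p=True
s_7={}: (G(q) U !p)=True G(q)=False q=False !p=True p=False
Evaluating at position 1: result = False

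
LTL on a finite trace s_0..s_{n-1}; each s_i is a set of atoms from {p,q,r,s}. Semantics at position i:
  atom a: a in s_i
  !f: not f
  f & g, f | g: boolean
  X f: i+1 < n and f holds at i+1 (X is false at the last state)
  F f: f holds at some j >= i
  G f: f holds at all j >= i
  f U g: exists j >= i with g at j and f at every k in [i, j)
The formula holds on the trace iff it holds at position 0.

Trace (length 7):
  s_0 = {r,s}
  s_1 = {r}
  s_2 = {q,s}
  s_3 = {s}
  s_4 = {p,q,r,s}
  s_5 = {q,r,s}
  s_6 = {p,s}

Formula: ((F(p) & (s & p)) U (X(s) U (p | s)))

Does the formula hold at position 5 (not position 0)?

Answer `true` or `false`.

Answer: true

Derivation:
s_0={r,s}: ((F(p) & (s & p)) U (X(s) U (p | s)))=True (F(p) & (s & p))=False F(p)=True p=False (s & p)=False s=True (X(s) U (p | s))=True X(s)=False (p | s)=True
s_1={r}: ((F(p) & (s & p)) U (X(s) U (p | s)))=True (F(p) & (s & p))=False F(p)=True p=False (s & p)=False s=False (X(s) U (p | s))=True X(s)=True (p | s)=False
s_2={q,s}: ((F(p) & (s & p)) U (X(s) U (p | s)))=True (F(p) & (s & p))=False F(p)=True p=False (s & p)=False s=True (X(s) U (p | s))=True X(s)=True (p | s)=True
s_3={s}: ((F(p) & (s & p)) U (X(s) U (p | s)))=True (F(p) & (s & p))=False F(p)=True p=False (s & p)=False s=True (X(s) U (p | s))=True X(s)=True (p | s)=True
s_4={p,q,r,s}: ((F(p) & (s & p)) U (X(s) U (p | s)))=True (F(p) & (s & p))=True F(p)=True p=True (s & p)=True s=True (X(s) U (p | s))=True X(s)=True (p | s)=True
s_5={q,r,s}: ((F(p) & (s & p)) U (X(s) U (p | s)))=True (F(p) & (s & p))=False F(p)=True p=False (s & p)=False s=True (X(s) U (p | s))=True X(s)=True (p | s)=True
s_6={p,s}: ((F(p) & (s & p)) U (X(s) U (p | s)))=True (F(p) & (s & p))=True F(p)=True p=True (s & p)=True s=True (X(s) U (p | s))=True X(s)=False (p | s)=True
Evaluating at position 5: result = True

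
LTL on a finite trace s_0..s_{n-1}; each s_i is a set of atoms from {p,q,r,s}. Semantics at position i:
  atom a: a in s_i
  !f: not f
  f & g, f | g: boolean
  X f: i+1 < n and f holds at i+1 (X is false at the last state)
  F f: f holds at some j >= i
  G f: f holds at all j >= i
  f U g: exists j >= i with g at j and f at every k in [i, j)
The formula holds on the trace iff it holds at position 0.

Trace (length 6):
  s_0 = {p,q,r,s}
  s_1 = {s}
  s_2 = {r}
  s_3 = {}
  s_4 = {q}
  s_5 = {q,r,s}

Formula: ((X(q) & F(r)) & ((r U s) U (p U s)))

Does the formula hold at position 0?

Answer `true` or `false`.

s_0={p,q,r,s}: ((X(q) & F(r)) & ((r U s) U (p U s)))=False (X(q) & F(r))=False X(q)=False q=True F(r)=True r=True ((r U s) U (p U s))=True (r U s)=True s=True (p U s)=True p=True
s_1={s}: ((X(q) & F(r)) & ((r U s) U (p U s)))=False (X(q) & F(r))=False X(q)=False q=False F(r)=True r=False ((r U s) U (p U s))=True (r U s)=True s=True (p U s)=True p=False
s_2={r}: ((X(q) & F(r)) & ((r U s) U (p U s)))=False (X(q) & F(r))=False X(q)=False q=False F(r)=True r=True ((r U s) U (p U s))=False (r U s)=False s=False (p U s)=False p=False
s_3={}: ((X(q) & F(r)) & ((r U s) U (p U s)))=False (X(q) & F(r))=True X(q)=True q=False F(r)=True r=False ((r U s) U (p U s))=False (r U s)=False s=False (p U s)=False p=False
s_4={q}: ((X(q) & F(r)) & ((r U s) U (p U s)))=False (X(q) & F(r))=True X(q)=True q=True F(r)=True r=False ((r U s) U (p U s))=False (r U s)=False s=False (p U s)=False p=False
s_5={q,r,s}: ((X(q) & F(r)) & ((r U s) U (p U s)))=False (X(q) & F(r))=False X(q)=False q=True F(r)=True r=True ((r U s) U (p U s))=True (r U s)=True s=True (p U s)=True p=False

Answer: false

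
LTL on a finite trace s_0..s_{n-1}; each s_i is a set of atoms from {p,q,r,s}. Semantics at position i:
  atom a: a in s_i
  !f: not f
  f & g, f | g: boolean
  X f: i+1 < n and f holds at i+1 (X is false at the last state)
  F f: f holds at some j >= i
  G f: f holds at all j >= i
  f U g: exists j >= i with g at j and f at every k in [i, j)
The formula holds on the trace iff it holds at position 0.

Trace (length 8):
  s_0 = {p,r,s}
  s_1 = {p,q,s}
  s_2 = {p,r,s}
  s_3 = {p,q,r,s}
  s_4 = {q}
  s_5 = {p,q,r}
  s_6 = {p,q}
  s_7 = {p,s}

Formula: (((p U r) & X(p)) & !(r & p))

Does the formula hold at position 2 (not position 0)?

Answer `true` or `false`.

Answer: false

Derivation:
s_0={p,r,s}: (((p U r) & X(p)) & !(r & p))=False ((p U r) & X(p))=True (p U r)=True p=True r=True X(p)=True !(r & p)=False (r & p)=True
s_1={p,q,s}: (((p U r) & X(p)) & !(r & p))=True ((p U r) & X(p))=True (p U r)=True p=True r=False X(p)=True !(r & p)=True (r & p)=False
s_2={p,r,s}: (((p U r) & X(p)) & !(r & p))=False ((p U r) & X(p))=True (p U r)=True p=True r=True X(p)=True !(r & p)=False (r & p)=True
s_3={p,q,r,s}: (((p U r) & X(p)) & !(r & p))=False ((p U r) & X(p))=False (p U r)=True p=True r=True X(p)=False !(r & p)=False (r & p)=True
s_4={q}: (((p U r) & X(p)) & !(r & p))=False ((p U r) & X(p))=False (p U r)=False p=False r=False X(p)=True !(r & p)=True (r & p)=False
s_5={p,q,r}: (((p U r) & X(p)) & !(r & p))=False ((p U r) & X(p))=True (p U r)=True p=True r=True X(p)=True !(r & p)=False (r & p)=True
s_6={p,q}: (((p U r) & X(p)) & !(r & p))=False ((p U r) & X(p))=False (p U r)=False p=True r=False X(p)=True !(r & p)=True (r & p)=False
s_7={p,s}: (((p U r) & X(p)) & !(r & p))=False ((p U r) & X(p))=False (p U r)=False p=True r=False X(p)=False !(r & p)=True (r & p)=False
Evaluating at position 2: result = False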